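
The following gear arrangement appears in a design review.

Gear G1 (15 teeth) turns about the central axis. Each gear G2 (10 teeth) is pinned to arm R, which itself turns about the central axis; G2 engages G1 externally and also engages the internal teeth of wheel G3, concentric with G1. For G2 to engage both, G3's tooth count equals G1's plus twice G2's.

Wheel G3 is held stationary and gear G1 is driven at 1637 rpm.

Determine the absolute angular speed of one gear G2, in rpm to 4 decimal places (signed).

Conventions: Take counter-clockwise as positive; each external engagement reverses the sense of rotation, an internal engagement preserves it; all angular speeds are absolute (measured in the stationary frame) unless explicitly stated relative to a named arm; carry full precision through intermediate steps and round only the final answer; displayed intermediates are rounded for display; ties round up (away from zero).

class = planetary set [G3 = 15+2·10 = 35; Willis about the carrier]
normalise by the input: solve with ω_sun = 1, then scale by 1637 rpm
ring teeth: 15 + 2·10 = 35
15(ω_sun−ω_arm) = −35(ω_ring−ω_arm),  ω_ring = 0, ω_sun = 1
15(1−ω_arm) = −35(0−ω_arm)  ⇒  50·ω_arm = 15  ⇒  ω_arm = 3/10
sun–planet mesh: 15·(1−3/10) = −10·(ω_p−ω_arm)  ⇒  ω_p−ω_arm = -21/20
ω_p = 3/10 − 21/20 = -3/4
scale: ω_p = -3/4 × 1637 rpm = -1227.7500 rpm

-1227.7500 rpm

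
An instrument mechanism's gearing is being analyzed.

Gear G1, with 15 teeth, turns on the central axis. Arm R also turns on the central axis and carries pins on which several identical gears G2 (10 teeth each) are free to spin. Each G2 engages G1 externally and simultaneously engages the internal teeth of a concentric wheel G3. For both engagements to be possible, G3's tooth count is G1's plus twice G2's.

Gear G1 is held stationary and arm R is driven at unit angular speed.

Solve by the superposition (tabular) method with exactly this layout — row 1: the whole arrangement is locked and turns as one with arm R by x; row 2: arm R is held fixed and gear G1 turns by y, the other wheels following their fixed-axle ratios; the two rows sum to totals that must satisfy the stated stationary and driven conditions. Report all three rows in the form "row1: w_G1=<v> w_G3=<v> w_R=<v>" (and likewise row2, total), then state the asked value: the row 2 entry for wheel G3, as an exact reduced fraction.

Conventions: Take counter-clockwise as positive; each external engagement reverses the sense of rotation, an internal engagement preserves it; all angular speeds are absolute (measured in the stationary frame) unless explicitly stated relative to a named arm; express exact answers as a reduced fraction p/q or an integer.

row1: w_G1=1 w_G3=1 w_R=1
row2: w_G1=-1 w_G3=3/7 w_R=0
total: w_G1=0 w_G3=10/7 w_R=1
asked value: 3/7

topology: planetary set — G1 15T / G2 10T / G3 35T, arm = carrier (Willis)
row 1 — lock + rotate with arm: ω_sun = ω_ring = ω_arm = x
row 2 — arm fixed, fixed-axis ratios: sun y, ring −(15/35)·y, arm 0
boundary: total ω_sun = x + y = 0 and total ω_arm = x = 1  ⇒  y = -1, x = 1
row 2 ring = −(15/35)·(-1) = 3/7
totals (row 1 + row 2): sun 1 + (-1) = 0, ring 1 + 3/7 = 10/7, arm 1 + 0 = 1
asked cell (row2, ring) = 3/7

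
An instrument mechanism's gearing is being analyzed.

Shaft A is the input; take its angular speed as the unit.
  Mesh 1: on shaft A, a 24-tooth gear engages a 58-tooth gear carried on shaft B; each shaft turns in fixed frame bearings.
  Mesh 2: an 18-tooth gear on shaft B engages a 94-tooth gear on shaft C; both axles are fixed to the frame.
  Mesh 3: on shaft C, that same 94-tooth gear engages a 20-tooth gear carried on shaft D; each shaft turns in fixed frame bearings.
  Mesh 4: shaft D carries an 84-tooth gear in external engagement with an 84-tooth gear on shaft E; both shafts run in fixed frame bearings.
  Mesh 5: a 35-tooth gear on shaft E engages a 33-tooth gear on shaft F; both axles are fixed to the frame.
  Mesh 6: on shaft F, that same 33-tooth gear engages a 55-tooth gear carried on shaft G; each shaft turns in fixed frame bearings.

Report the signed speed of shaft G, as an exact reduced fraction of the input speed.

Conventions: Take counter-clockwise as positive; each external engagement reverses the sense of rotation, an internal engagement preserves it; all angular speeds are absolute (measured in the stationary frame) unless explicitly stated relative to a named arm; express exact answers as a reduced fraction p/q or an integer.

378/1595

6-mesh fixed-axis compound train (all bearings frame-fixed)
mesh 1 [24T→58T]: |ω|/ω_in = 1×24/58 = 12/29, sense flips to −
mesh 2 [18T→94T]: |ω|/ω_in = (12/29)×18/94 = 108/1363, sense flips to +
mesh 3 [94T→20T]: |ω|/ω_in = (108/1363)×94/20 = 54/145, sense flips to −
mesh 4 [84T→84T]: |ω|/ω_in = (54/145)×84/84 = 54/145, sense flips to +
mesh 5 [35T→33T]: |ω|/ω_in = (54/145)×35/33 = 126/319, sense flips to −
mesh 6 [33T→55T]: |ω|/ω_in = (126/319)×33/55 = 378/1595, sense flips to +
signed output speed (× input speed) = 378/1595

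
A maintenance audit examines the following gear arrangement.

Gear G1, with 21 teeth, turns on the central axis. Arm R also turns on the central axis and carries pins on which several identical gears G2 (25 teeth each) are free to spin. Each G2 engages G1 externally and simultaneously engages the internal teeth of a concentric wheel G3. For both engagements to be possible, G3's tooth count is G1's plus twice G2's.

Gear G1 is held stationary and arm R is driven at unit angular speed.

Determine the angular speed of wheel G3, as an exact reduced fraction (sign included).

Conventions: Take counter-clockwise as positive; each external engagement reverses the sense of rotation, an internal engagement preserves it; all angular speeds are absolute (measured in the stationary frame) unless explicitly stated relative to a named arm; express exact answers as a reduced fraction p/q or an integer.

recognized (axles ride arm R): planetary set, 21/25/71 teeth
ring teeth: 21 + 2·25 = 71
21(ω_sun−ω_arm) = −71(ω_ring−ω_arm),  ω_sun = 0, ω_arm = 1
ω_ring = 1 − (21/71)(0−1) = 92/71
exact speed ratio = 92/71

92/71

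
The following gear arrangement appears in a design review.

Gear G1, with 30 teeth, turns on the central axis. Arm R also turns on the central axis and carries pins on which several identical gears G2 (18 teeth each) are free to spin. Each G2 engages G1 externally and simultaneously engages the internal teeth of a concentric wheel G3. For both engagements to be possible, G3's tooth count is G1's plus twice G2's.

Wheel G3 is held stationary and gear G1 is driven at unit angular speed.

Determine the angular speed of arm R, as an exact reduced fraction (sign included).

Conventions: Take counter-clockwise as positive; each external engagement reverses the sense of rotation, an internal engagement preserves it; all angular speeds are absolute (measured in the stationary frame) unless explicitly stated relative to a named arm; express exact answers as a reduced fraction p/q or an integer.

5/16

planetary set (30T centre, 18T on arm, 66T internal) — Willis relation
ring teeth: 30 + 2·18 = 66
30(ω_sun−ω_arm) = −66(ω_ring−ω_arm),  ω_ring = 0, ω_sun = 1
30(1−ω_arm) = −66(0−ω_arm)  ⇒  96·ω_arm = 30  ⇒  ω_arm = 5/16
exact speed ratio = 5/16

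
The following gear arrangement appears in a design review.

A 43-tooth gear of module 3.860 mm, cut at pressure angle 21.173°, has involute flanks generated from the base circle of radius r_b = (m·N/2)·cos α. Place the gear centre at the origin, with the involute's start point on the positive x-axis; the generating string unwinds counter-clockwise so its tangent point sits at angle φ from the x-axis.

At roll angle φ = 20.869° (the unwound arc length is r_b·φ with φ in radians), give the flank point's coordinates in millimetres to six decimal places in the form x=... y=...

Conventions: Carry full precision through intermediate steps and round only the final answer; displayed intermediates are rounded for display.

x=82.352021 y=1.230028

class = single-mesh tooth geometry [base-circle involute, m = 3.860, 43T]
pitch radius r_p = m·N/2 = 3.860·43/2 = 82.990000
base radius r_b = r_p·cos α = 82.990000·cos 21.173° = 77.387686
roll angle φ = 20.869° = 0.36423276 rad
x = r_b·(cos φ + φ·sin φ) = 82.352021
y = r_b·(sin φ − φ·cos φ) = 1.230028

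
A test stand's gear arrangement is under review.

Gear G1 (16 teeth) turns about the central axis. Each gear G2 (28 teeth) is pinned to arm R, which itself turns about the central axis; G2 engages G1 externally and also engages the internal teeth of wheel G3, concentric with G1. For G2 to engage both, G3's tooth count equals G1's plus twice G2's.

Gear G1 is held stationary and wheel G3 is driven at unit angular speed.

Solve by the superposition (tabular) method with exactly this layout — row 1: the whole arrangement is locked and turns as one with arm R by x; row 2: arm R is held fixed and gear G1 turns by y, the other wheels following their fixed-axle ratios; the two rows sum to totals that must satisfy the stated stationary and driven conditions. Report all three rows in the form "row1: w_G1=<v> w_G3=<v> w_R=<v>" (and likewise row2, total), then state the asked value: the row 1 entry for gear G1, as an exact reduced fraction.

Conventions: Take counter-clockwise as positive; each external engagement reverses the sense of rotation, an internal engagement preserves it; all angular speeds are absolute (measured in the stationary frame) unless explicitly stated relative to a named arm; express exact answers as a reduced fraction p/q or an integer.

row1: w_G1=9/11 w_G3=9/11 w_R=9/11
row2: w_G1=-9/11 w_G3=2/11 w_R=0
total: w_G1=0 w_G3=1 w_R=9/11
asked value: 9/11

topology: planetary set — G1 16T / G2 28T / G3 72T, arm = carrier (Willis)
row 1: whole set turns with the arm by x
row 2: sun turns y, ring = −(16/72)·y, arm 0
boundary: total ω_sun = x + y = 0 and total ω_ring = x − (16/72)·y = 1  ⇒  y = -9/11, x = 9/11
row 2 ring = −(16/72)·(-9/11) = 2/11
totals (row 1 + row 2): sun 9/11 + (-9/11) = 0, ring 9/11 + 2/11 = 1, arm 9/11 + 0 = 9/11
asked cell (row1, sun) = 9/11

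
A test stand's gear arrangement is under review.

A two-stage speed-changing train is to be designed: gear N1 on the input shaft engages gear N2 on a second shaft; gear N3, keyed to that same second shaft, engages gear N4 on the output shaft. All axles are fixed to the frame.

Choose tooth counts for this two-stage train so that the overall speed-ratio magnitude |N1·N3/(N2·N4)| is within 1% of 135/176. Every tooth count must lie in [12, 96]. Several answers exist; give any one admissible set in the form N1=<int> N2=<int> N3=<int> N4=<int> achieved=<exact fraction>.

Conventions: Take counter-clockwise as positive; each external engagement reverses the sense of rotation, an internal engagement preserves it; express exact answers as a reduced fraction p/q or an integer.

design class (target 135/176): fixed-axis compound train
target = 135/176 in lowest terms: an exact hit needs N1·N3 = k·135 and N2·N4 = k·176 for one integer k, every count in [12, 96]; additionally prefer no 1:1 stage (N1 ≠ N2, N3 ≠ N4)
k = 1: no 1:1-free in-range split of k·135 and k·176 into factor pairs; take k = 2
k = 2: N1·N3 = 270 = 15·18, N2·N4 = 352 = 16·22
achieved = 15·18/(16·22) = 135/176; |achieved − target| = 0 ≤ 27/3520 ✓

N1=15 N2=16 N3=18 N4=22 achieved=135/176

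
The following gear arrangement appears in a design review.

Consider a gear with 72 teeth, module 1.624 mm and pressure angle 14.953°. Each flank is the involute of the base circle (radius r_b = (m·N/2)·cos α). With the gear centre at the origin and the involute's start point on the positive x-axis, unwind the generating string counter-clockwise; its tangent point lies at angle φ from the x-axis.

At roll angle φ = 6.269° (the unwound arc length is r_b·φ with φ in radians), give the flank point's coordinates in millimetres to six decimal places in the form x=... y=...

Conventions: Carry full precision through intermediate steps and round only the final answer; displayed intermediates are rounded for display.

topology: single-mesh involute geometry — m = 1.624, N = 72
pitch radius r_p = m·N/2 = 1.624·72/2 = 58.464000
base radius r_b = r_p·cos α = 58.464000·cos 14.953° = 56.484281
roll angle φ = 6.269° = 0.10941469 rad
x = r_b·(cos φ + φ·sin φ) = 56.821373
y = r_b·(sin φ − φ·cos φ) = 0.024633

x=56.821373 y=0.024633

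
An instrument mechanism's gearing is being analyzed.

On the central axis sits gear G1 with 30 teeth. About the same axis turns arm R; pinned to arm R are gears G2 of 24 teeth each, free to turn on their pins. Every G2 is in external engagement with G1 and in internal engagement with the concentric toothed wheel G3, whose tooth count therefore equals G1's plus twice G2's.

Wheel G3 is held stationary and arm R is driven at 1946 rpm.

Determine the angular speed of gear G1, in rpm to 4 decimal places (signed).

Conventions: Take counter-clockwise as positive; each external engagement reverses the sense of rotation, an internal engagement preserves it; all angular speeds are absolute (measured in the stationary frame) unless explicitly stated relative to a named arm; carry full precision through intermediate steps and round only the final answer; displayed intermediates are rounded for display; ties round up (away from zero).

class = planetary set [G3 = 30+2·24 = 78; Willis about the carrier]
normalise by the input: solve with ω_arm = 1, then scale by 1946 rpm
ring teeth: 30 + 2·24 = 78
30(ω_sun−ω_arm) = −78(ω_ring−ω_arm),  ω_ring = 0, ω_arm = 1
ω_sun = 1 − (78/30)(0−1) = 18/5
scale: ω_sun = 18/5 × 1946 rpm = +7005.6000 rpm

+7005.6000 rpm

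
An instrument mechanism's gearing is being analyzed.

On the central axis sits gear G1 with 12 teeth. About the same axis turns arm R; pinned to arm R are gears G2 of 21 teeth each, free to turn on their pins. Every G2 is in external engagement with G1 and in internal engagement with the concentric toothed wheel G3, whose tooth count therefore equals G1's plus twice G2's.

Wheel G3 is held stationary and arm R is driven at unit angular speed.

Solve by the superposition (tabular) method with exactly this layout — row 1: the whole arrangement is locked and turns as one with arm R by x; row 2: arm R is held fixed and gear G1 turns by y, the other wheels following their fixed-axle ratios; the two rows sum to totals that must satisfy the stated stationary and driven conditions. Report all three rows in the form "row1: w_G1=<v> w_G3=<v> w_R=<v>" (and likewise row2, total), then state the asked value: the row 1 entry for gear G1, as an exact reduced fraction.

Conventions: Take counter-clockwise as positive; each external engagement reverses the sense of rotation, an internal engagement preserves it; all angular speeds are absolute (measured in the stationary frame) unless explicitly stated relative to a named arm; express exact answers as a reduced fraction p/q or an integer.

row1: w_G1=1 w_G3=1 w_R=1
row2: w_G1=9/2 w_G3=-1 w_R=0
total: w_G1=11/2 w_G3=0 w_R=1
asked value: 1

topology: planetary set — G1 12T / G2 21T / G3 54T, arm = carrier (Willis)
row 1: whole set turns with the arm by x
row 2 — arm fixed, fixed-axis ratios: sun y, ring −(12/54)·y, arm 0
boundary: total ω_ring = x − (12/54)·y = 0 and total ω_arm = x = 1  ⇒  y = 9/2, x = 1
row 2 ring = −(12/54)·9/2 = -1
totals (row 1 + row 2): sun 1 + 9/2 = 11/2, ring 1 + (-1) = 0, arm 1 + 0 = 1
asked cell (row1, sun) = 1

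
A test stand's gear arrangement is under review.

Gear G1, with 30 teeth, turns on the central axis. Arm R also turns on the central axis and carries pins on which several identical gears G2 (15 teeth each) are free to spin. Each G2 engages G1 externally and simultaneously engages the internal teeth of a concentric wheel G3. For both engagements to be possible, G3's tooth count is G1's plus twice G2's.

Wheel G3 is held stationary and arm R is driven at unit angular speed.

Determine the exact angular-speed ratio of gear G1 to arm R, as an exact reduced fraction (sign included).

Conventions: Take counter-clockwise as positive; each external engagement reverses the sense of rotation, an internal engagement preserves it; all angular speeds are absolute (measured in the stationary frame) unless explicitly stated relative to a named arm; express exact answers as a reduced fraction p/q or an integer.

3

class = planetary set [G3 = 30+2·15 = 60; Willis about the carrier]
ring teeth: 30 + 2·15 = 60
30(ω_sun−ω_arm) = −60(ω_ring−ω_arm),  ω_ring = 0, ω_arm = 1
ω_sun = 1 − (60/30)(0−1) = 3
ω_out/ω_in = 3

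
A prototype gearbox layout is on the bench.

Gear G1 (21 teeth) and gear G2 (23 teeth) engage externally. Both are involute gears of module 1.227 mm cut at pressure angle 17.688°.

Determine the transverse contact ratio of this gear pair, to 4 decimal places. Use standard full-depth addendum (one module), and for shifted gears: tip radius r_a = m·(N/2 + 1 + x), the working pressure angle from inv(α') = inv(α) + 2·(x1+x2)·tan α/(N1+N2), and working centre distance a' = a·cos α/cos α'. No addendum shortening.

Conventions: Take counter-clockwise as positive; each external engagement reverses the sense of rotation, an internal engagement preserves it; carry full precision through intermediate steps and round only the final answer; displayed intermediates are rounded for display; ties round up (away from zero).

1.6724

recognized (one external pair, fixed centres): single-mesh tooth geometry, m = 1.227, N1 = 21, N2 = 23
base radii: r_b1 = 12.274434, r_b2 = 13.443428
tip radii: r_a1 = 14.110500, r_a2 = 15.337500
no profile shift: α' = α, a' = a
action lengths: √(r_a1²−r_b1²) = 6.960206, √(r_a2²−r_b2²) = 7.383302
base pitch p_b = π·m·cos α = 3.672502
CR = (6.960206 + 7.383302 − 26.994000·sin 17.68800°)/3.672502 = 1.672382
contact ratio ≈ 1.6724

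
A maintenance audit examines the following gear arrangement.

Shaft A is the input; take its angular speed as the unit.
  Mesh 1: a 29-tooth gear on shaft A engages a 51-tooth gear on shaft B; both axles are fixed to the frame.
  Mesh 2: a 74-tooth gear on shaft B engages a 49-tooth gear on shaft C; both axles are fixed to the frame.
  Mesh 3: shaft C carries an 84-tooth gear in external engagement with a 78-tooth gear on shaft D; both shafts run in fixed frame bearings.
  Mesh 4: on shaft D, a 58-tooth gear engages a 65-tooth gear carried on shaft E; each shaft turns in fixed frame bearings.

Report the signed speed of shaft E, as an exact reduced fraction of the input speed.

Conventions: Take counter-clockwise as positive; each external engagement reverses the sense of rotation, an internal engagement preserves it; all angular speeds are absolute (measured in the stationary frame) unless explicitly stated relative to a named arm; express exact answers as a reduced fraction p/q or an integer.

248936/301665

4-mesh fixed-axis compound train (all bearings frame-fixed)
mesh 1 [29T→51T]: |ω|/ω_in = 1×29/51 = 29/51, sense flips to −
mesh 2 [74T→49T]: |ω|/ω_in = (29/51)×74/49 = 2146/2499, sense flips to +
mesh 3 [84T→78T]: |ω|/ω_in = (2146/2499)×84/78 = 4292/4641, sense flips to −
mesh 4 [58T→65T]: |ω|/ω_in = (4292/4641)×58/65 = 248936/301665, sense flips to +
signed output speed (× input speed) = 248936/301665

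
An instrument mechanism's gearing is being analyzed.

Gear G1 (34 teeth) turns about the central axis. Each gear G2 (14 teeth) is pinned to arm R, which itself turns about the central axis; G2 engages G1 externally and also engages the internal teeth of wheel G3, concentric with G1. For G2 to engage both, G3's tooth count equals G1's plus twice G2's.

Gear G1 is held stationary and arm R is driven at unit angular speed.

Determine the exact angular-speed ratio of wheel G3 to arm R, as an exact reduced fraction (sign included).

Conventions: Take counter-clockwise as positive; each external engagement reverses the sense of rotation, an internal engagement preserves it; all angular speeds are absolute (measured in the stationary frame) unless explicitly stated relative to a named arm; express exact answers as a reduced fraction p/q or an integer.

planetary set (34T centre, 14T on arm, 62T internal) — Willis relation
ring teeth: 34 + 2·14 = 62
34(ω_sun−ω_arm) = −62(ω_ring−ω_arm),  ω_sun = 0, ω_arm = 1
ω_ring = 1 − (34/62)(0−1) = 48/31
ω_out/ω_in = 48/31

48/31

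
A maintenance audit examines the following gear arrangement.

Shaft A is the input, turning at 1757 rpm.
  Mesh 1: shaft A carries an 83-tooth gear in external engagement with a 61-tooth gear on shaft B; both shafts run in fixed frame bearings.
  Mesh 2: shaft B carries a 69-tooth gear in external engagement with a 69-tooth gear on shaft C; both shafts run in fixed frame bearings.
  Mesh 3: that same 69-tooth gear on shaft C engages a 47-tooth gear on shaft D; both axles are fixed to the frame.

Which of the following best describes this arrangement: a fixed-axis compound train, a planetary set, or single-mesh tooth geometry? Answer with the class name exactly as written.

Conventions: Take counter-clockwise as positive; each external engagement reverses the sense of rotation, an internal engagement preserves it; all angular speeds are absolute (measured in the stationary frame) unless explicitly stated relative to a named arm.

fixed-axis compound train

3-mesh fixed-axis compound train (all bearings frame-fixed)
classification: fixed-axis compound train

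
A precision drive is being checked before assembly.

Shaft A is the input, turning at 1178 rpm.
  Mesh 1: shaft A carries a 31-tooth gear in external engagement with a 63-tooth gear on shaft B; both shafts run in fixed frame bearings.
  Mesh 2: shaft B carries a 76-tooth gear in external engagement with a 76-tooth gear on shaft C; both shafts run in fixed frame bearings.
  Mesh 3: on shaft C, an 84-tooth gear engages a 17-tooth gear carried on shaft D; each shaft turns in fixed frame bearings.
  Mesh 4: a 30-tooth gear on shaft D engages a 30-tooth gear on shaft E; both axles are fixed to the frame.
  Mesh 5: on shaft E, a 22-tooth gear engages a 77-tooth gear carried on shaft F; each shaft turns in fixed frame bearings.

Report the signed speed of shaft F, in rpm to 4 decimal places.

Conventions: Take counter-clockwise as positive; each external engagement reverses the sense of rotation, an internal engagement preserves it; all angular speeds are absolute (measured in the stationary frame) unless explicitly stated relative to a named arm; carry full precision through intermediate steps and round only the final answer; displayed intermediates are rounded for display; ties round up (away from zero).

5-mesh fixed-axis compound train (all bearings frame-fixed)
mesh 1 [31T→63T]: ω = 1178.0000×31/63 = 579.6508 rpm, sense flips to −
mesh 2 [76T→76T]: ω = 579.6508×76/76 = 579.6508 rpm, sense flips to +
mesh 3 [84T→17T]: ω = 579.6508×84/17 = 2864.1569 rpm, sense flips to −
mesh 4 [30T→30T]: ω = 2864.1569×30/30 = 2864.1569 rpm, sense flips to +
mesh 5 [22T→77T]: ω = 2864.1569×22/77 = 818.3305 rpm, sense flips to −
signed output speed = -818.3305 rpm

-818.3305 rpm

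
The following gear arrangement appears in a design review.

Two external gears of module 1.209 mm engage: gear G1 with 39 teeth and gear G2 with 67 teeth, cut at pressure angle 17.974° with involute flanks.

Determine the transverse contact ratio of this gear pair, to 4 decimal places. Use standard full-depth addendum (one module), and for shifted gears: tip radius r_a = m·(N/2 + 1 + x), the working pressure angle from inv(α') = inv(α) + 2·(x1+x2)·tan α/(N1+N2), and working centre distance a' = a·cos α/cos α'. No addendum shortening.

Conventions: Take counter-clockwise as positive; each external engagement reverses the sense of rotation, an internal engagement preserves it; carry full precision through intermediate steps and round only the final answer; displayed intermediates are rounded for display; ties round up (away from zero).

1.8735

single-mesh involute tooth geometry (39T engaging 67T at module 1.209)
base radii: r_b1 = 22.424937, r_b2 = 38.524891
tip radii: r_a1 = 24.784500, r_a2 = 41.710500
no profile shift: α' = α, a' = a
action lengths: √(r_a1²−r_b1²) = 10.554320, √(r_a2²−r_b2²) = 15.987451
base pitch p_b = π·m·cos α = 3.612821
CR = (10.554320 + 15.987451 − 64.077000·sin 17.97400°)/3.612821 = 1.873479
contact ratio ≈ 1.8735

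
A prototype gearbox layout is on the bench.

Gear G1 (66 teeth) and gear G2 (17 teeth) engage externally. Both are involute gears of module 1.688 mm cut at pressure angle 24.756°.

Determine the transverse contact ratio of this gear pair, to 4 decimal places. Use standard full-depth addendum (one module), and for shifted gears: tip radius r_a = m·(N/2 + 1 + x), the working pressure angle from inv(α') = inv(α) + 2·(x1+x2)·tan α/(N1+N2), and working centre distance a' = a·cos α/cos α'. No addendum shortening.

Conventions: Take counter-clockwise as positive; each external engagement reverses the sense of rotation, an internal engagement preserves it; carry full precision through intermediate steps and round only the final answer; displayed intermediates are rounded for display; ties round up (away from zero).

1.4795

single-mesh involute tooth geometry (66T engaging 17T at module 1.688)
base radii: r_b1 = 50.584765, r_b2 = 13.029409
tip radii: r_a1 = 57.392000, r_a2 = 16.036000
no profile shift: α' = α, a' = a
action lengths: √(r_a1²−r_b1²) = 27.111312, √(r_a2²−r_b2²) = 9.348144
base pitch p_b = π·m·cos α = 4.815658
CR = (27.111312 + 9.348144 − 70.052000·sin 24.75600°)/4.815658 = 1.479516
contact ratio ≈ 1.4795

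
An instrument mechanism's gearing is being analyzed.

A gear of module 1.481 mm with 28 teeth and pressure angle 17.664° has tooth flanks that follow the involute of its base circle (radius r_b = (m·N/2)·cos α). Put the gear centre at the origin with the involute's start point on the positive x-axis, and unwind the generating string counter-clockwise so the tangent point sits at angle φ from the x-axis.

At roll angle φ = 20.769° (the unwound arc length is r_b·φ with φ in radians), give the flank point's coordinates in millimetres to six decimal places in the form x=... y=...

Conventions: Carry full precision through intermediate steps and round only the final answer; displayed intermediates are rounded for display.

x=21.012083 y=0.309563

class = single-mesh tooth geometry [base-circle involute, m = 1.481, 28T]
pitch radius r_p = m·N/2 = 1.481·28/2 = 20.734000
base radius r_b = r_p·cos α = 20.734000·cos 17.664° = 19.756440
roll angle φ = 20.769° = 0.36248743 rad
x = r_b·(cos φ + φ·sin φ) = 21.012083
y = r_b·(sin φ − φ·cos φ) = 0.309563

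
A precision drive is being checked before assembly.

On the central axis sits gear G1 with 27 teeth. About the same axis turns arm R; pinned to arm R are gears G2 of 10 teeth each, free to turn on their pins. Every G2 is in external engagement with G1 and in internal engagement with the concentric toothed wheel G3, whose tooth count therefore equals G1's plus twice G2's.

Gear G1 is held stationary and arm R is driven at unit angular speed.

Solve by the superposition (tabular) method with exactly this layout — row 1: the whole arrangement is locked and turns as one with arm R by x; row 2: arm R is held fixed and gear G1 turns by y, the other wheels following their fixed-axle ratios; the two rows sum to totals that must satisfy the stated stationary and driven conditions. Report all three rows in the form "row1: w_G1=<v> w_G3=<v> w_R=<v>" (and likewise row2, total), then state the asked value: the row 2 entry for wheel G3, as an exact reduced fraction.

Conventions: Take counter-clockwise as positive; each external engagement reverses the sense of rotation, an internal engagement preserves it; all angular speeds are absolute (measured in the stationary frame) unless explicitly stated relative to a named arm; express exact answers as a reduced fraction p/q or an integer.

row1: w_G1=1 w_G3=1 w_R=1
row2: w_G1=-1 w_G3=27/47 w_R=0
total: w_G1=0 w_G3=74/47 w_R=1
asked value: 27/47

class = planetary set [G3 = 27+2·10 = 47; Willis about the carrier]
row 1 — lock + rotate with arm: ω_sun = ω_ring = ω_arm = x
row 2 (arm held, sun turns y): ω_ring = −(27/47)·y, ω_arm = 0
boundary: total ω_sun = x + y = 0 and total ω_arm = x = 1  ⇒  y = -1, x = 1
row 2 ring = −(27/47)·(-1) = 27/47
totals (row 1 + row 2): sun 1 + (-1) = 0, ring 1 + 27/47 = 74/47, arm 1 + 0 = 1
asked cell (row2, ring) = 27/47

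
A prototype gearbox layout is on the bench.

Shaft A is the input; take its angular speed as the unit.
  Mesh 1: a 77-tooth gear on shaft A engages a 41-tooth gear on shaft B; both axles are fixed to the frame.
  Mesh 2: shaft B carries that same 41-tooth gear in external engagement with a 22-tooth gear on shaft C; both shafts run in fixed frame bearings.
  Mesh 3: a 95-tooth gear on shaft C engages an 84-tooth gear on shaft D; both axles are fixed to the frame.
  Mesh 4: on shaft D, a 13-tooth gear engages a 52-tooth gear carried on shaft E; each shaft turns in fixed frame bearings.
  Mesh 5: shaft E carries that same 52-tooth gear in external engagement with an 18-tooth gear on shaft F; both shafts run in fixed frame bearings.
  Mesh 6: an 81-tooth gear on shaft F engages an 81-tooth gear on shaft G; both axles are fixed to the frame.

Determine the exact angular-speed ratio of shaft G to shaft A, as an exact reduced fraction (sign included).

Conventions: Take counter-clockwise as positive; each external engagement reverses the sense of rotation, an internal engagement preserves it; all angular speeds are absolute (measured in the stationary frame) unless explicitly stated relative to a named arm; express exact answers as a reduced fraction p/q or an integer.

class = fixed-axis compound train [6 meshes; 6 ratios multiply, 6 sense flips]
mesh 1 [77T→41T]: running ratio 77/41, sense −
mesh 2 [41T→22T]: running ratio 7/2, sense +
mesh 3 [95T→84T]: running ratio 95/24, sense −
mesh 4 [13T→52T]: running ratio 95/96, sense +
mesh 5 [52T→18T]: running ratio 1235/432, sense −
mesh 6 [81T→81T]: running ratio 1235/432, sense +
ω_out/ω_in = 1235/432

1235/432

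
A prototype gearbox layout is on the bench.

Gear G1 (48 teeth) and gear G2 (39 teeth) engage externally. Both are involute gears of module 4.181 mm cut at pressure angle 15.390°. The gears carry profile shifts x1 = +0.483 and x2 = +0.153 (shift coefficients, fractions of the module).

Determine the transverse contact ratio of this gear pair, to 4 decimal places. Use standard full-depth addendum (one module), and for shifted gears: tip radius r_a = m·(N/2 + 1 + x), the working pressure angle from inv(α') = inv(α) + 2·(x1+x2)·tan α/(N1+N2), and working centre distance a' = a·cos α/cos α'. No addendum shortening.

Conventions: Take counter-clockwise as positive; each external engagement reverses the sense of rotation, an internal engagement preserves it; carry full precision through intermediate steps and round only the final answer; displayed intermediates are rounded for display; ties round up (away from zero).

class = single-mesh tooth geometry [involute pair 48T × 39T, m = 4.181]
base radii: r_b1 = 96.745839, r_b2 = 78.605994
tip radii: r_a1 = 106.544423, r_a2 = 86.350193
inv(α') = inv(15.390°) + 2·(+0.483+0.153)·tan α/(48+39) = 0.01067642  ⇒  α' = 17.95428°
a' = a·cos α / cos α' = 181.8735·cos 15.390°/cos 17.95428° = 184.328095
action lengths: √(r_a1²−r_b1²) = 44.631343, √(r_a2²−r_b2²) = 35.741482
base pitch p_b = π·m·cos α = 12.664001
CR = (44.631343 + 35.741482 − 184.328095·sin 17.95428°)/12.664001 = 1.859777
contact ratio ≈ 1.8598

1.8598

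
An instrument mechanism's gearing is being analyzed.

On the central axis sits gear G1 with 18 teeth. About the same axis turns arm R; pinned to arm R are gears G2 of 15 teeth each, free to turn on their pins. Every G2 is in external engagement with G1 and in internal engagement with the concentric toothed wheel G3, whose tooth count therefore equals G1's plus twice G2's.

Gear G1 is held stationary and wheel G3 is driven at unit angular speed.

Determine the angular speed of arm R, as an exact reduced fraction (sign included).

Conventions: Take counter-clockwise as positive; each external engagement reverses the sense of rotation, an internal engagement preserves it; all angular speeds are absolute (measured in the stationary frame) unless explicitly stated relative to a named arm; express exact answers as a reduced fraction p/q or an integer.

recognized (axles ride arm R): planetary set, 18/15/48 teeth
ring teeth: 18 + 2·15 = 48
18(ω_sun−ω_arm) = −48(ω_ring−ω_arm),  ω_sun = 0, ω_ring = 1
18(0−ω_arm) = −48(1−ω_arm)  ⇒  66·ω_arm = 48  ⇒  ω_arm = 8/11
exact speed ratio = 8/11

8/11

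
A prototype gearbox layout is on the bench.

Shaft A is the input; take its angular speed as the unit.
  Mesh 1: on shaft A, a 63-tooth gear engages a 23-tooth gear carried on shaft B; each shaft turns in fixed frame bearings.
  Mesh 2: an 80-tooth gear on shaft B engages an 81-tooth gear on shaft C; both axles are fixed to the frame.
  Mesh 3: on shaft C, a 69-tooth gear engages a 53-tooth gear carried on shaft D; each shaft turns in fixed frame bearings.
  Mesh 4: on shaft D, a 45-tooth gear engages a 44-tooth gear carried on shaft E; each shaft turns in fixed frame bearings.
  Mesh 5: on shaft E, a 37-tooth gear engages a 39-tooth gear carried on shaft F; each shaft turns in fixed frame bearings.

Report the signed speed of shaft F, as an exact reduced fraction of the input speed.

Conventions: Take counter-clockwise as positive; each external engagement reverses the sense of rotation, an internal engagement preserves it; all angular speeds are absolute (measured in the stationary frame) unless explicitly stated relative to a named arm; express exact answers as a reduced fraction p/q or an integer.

-25900/7579

5-mesh fixed-axis compound train (all bearings frame-fixed)
mesh 1 [63T→23T]: |ω|/ω_in = 1×63/23 = 63/23, sense flips to −
mesh 2 [80T→81T]: |ω|/ω_in = (63/23)×80/81 = 560/207, sense flips to +
mesh 3 [69T→53T]: |ω|/ω_in = (560/207)×69/53 = 560/159, sense flips to −
mesh 4 [45T→44T]: |ω|/ω_in = (560/159)×45/44 = 2100/583, sense flips to +
mesh 5 [37T→39T]: |ω|/ω_in = (2100/583)×37/39 = 25900/7579, sense flips to −
signed output speed (× input speed) = -25900/7579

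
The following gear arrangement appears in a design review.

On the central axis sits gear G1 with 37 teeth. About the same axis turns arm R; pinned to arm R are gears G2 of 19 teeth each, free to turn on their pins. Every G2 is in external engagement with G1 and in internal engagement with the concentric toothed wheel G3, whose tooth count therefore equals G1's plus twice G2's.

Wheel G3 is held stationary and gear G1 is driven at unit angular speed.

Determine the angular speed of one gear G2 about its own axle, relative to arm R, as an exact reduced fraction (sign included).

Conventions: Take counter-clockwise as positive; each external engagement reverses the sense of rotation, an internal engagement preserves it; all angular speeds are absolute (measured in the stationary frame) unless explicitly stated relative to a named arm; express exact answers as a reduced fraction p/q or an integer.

-2775/2128

planetary set (37T centre, 19T on arm, 75T internal) — Willis relation
ring teeth: 37 + 2·19 = 75
37(ω_sun−ω_arm) = −75(ω_ring−ω_arm),  ω_ring = 0, ω_sun = 1
37(1−ω_arm) = −75(0−ω_arm)  ⇒  112·ω_arm = 37  ⇒  ω_arm = 37/112
sun–planet mesh: 37·(1−37/112) = −19·(ω_p−ω_arm)  ⇒  ω_p−ω_arm = -2775/2128
exact speed ratio = -2775/2128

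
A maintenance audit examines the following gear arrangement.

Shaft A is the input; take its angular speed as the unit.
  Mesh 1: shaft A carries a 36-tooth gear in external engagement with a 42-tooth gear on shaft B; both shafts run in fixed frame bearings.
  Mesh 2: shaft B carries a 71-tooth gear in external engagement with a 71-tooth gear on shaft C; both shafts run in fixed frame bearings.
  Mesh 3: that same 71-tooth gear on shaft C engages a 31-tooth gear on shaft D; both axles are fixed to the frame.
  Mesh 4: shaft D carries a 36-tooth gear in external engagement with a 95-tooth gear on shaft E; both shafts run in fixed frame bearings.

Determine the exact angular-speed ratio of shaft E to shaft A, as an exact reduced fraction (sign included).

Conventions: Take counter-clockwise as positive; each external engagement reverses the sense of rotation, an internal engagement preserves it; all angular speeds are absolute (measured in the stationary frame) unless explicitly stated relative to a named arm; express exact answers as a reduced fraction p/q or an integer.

15336/20615

class = fixed-axis compound train [4 meshes; 4 ratios multiply, 4 sense flips]
mesh 1 [36T→42T]: running ratio 6/7, sense −
mesh 2 [71T→71T]: running ratio 6/7, sense +
mesh 3 [71T→31T]: running ratio 426/217, sense −
mesh 4 [36T→95T]: running ratio 15336/20615, sense +
ω_out/ω_in = 15336/20615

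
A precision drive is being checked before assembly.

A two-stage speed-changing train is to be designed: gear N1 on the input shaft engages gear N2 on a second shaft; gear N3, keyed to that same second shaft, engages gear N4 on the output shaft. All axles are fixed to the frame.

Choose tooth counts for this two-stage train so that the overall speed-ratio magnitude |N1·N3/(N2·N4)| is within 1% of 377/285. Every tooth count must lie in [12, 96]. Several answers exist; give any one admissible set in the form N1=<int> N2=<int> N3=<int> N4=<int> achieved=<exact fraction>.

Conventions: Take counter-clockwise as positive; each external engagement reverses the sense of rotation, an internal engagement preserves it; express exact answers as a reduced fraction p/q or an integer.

N1=13 N2=15 N3=29 N4=19 achieved=377/285

topology: fixed-axis compound train — 2 stages, target 377/285
target = 377/285 in lowest terms: an exact hit needs N1·N3 = k·377 and N2·N4 = k·285 for one integer k, every count in [12, 96]; additionally prefer no 1:1 stage (N1 ≠ N2, N3 ≠ N4)
k = 1: N1·N3 = 377 = 13·29, N2·N4 = 285 = 15·19
achieved = 13·29/(15·19) = 377/285; |achieved − target| = 0 ≤ 377/28500 ✓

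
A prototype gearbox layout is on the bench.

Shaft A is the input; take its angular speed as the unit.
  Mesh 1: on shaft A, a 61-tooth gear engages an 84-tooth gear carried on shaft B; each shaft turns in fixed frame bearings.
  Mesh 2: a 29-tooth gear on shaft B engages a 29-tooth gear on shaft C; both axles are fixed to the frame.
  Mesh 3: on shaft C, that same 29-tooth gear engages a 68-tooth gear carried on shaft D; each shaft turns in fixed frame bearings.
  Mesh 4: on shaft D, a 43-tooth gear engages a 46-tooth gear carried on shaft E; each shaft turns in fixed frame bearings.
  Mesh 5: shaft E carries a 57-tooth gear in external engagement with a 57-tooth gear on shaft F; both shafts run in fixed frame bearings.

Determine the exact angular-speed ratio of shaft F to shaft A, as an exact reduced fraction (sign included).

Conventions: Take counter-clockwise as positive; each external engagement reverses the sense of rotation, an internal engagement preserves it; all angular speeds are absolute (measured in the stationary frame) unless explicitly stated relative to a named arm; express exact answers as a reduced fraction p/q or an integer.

-76067/262752

class = fixed-axis compound train [5 meshes; 5 ratios multiply, 5 sense flips]
mesh 1 [61T→84T]: running ratio 61/84, sense −
mesh 2 [29T→29T]: running ratio 61/84, sense +
mesh 3 [29T→68T]: running ratio 1769/5712, sense −
mesh 4 [43T→46T]: running ratio 76067/262752, sense +
mesh 5 [57T→57T]: running ratio 76067/262752, sense −
ω_out/ω_in = -76067/262752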